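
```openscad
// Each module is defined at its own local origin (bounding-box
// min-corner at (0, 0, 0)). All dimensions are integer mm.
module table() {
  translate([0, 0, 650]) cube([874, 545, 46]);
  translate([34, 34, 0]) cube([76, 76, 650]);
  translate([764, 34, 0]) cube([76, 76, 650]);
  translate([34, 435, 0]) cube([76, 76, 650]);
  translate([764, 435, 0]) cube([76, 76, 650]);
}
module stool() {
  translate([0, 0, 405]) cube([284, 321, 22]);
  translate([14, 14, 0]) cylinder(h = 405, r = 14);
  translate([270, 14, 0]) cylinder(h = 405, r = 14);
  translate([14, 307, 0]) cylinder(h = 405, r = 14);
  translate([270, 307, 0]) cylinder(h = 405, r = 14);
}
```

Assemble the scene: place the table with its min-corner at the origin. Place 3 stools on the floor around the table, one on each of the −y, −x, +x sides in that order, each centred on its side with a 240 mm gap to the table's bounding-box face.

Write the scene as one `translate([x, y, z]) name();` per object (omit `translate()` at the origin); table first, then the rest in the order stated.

table();
translate([295, -561, 0]) stool();
translate([-524, 112, 0]) stool();
translate([1114, 112, 0]) stool();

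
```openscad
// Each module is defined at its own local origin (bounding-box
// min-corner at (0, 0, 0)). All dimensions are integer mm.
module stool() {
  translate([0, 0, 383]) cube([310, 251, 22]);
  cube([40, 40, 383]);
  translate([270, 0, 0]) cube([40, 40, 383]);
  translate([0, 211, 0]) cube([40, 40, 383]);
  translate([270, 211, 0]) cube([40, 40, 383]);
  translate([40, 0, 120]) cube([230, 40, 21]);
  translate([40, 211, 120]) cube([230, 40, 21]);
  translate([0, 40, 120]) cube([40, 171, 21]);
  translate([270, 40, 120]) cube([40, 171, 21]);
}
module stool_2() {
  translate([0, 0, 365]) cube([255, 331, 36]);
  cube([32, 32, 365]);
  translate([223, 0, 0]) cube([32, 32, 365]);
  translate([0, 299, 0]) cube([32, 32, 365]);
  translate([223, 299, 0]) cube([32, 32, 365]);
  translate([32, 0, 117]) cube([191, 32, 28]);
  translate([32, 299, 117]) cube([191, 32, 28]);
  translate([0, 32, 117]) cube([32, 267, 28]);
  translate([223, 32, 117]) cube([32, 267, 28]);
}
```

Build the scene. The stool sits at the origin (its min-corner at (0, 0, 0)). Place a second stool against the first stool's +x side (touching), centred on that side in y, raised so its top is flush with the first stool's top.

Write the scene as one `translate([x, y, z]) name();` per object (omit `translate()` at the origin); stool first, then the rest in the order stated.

stool();
translate([310, -40, 4]) stool_2();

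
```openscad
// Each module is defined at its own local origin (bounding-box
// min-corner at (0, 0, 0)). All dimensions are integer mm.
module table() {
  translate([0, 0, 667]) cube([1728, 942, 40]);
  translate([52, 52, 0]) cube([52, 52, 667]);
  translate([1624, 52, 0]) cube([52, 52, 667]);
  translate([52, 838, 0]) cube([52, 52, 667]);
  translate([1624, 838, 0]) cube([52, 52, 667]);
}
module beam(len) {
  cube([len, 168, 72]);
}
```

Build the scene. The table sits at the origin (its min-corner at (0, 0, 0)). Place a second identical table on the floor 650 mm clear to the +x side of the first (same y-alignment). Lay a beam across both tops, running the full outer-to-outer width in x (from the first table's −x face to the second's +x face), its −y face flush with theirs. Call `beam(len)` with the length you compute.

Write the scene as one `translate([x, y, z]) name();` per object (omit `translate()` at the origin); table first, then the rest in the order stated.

table();
translate([2378, 0, 0]) table();
translate([0, 0, 707]) beam(4106);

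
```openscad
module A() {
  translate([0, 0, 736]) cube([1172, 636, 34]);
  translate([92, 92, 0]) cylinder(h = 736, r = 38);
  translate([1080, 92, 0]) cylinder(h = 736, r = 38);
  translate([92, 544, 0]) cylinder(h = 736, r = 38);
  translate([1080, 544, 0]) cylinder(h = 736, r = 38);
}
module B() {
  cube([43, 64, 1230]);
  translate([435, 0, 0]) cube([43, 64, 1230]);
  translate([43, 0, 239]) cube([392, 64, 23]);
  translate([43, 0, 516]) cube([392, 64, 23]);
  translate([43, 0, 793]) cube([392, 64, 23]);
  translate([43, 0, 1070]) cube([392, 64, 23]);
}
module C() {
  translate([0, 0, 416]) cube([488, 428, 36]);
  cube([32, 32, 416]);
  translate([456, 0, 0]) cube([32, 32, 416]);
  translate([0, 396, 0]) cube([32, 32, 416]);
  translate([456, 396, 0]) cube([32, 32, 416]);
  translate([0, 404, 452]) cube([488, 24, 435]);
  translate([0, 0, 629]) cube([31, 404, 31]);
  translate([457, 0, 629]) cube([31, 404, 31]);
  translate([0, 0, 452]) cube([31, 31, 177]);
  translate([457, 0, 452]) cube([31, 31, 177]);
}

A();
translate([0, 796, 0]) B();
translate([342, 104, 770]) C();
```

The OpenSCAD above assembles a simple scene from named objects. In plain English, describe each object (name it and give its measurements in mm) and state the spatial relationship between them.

A is a table with a 1172×636 mm rectangular top, 34 mm thick, top surface at z = 770 mm, supported by four round legs of 76 mm diameter, each leg's bounding box inset 54 mm from the nearest pair of top edges, running from the floor.

B is a wooden ladder with two side rails of 43×64 mm section and 1230 mm height, set 478 mm apart overall. Between them run 4 rectangular rungs (64 mm deep, 23 mm thick), front faces flush with the rails' −y face. The bottom of the first rung is 239 mm above the floor and each subsequent rung is 277 mm higher than the one below.

C is a chair. The seat is a 488×428×36 mm slab with its top at z = 452 mm, on four 32×32 mm corner legs (flush with the seat edges, standing on z = 0). A flat backrest 24 mm thick, 435 mm tall, spans the full seat width and rises from the seat top along its +y edge, rear face flush with the rear of the seat. Two armrests of 31×31 mm section run along each side from the seat's front edge to the front of the backrest, top faces 208 mm above the seat top and outer faces flush with the seat's x-edges; a 31×31 mm post under the front of each armrest stands on the seat at the front corner.

The ladder is on the floor beside the table on its +y side. The chair is on top of the table, centred.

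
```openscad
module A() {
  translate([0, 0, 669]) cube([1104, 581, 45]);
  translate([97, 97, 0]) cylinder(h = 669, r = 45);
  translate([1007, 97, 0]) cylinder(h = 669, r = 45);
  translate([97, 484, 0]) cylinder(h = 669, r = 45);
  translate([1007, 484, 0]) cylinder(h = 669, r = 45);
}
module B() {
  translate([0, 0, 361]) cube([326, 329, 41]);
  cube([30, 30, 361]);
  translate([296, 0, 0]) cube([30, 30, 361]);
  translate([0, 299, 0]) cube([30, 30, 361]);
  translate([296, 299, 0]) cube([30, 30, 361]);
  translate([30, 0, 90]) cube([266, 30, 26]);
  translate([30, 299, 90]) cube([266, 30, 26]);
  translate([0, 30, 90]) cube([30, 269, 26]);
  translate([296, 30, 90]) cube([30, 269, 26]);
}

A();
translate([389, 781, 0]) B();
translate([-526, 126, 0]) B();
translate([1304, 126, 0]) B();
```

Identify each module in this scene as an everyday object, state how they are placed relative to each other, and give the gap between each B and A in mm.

A is a table. B is a stool. Three stools sit around the table at the +y, −x, +x sides. The gap between each stool and the table is 200 mm.

Each stool's nearest face is 200 mm from the table's bounding box.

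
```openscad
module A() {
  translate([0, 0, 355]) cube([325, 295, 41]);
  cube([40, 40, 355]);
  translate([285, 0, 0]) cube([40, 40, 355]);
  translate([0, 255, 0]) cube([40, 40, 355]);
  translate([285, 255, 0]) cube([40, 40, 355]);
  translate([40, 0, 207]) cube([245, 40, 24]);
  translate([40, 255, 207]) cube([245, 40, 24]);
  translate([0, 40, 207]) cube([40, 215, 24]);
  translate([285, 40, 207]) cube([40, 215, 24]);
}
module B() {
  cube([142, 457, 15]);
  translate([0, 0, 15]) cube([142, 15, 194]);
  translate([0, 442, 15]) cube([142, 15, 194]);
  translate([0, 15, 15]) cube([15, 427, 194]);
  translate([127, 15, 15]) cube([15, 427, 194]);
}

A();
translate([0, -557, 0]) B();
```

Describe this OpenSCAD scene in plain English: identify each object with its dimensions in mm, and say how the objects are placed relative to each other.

A is a simple wooden stool: a rectangular seat 325 mm (x) by 295 mm (y), 41 mm thick, top face at z = 396 mm, on four square legs, each 40×40 mm in cross-section. The legs rest on z = 0, each flush with a corner of the seat. Four stretchers, 40 mm wide and 24 mm tall, connect adjacent legs with their undersides at z = 207 mm, each running between the inner faces of the legs it joins and aligned with the legs' outer faces on the other axis.

B is an open storage box with external size 142×457×209 mm and wall thickness 15 mm (the base is also 15 mm thick). The base covers the whole footprint; the four walls stand on the base, with the y-facing walls full-width and the x-facing walls fitting between their inner faces.

The open box is on the floor beside the stool on its −y side.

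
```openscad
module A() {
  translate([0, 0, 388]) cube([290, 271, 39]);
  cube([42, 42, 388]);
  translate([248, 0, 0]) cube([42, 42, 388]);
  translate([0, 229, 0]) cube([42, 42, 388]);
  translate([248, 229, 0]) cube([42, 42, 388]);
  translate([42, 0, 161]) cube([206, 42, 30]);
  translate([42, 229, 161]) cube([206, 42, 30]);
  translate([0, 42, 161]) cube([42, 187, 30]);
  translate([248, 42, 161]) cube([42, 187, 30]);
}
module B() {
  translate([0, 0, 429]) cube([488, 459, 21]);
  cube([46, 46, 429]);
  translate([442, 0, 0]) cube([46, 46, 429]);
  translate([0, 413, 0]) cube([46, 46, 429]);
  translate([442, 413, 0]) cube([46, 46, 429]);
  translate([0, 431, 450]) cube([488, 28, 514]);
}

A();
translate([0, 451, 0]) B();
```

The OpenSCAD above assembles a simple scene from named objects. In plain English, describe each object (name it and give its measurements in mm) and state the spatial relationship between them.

A is a four-legged stool. The seat is 290×271 mm, 39 mm thick, top at z = 427 mm. It stands on four square legs, each 42×42 mm in cross-section, from z = 0 to the seat underside, each flush with a corner of the seat. Four stretchers, 42 mm wide and 30 mm tall, connect adjacent legs with their undersides at z = 161 mm, each running between the inner faces of the legs it joins and aligned with the legs' outer faces on the other axis.

B is a chair. The seat is a 488×459×21 mm slab with its top at z = 450 mm, on four 46×46 mm corner legs (flush with the seat edges, standing on z = 0). A flat backrest 28 mm thick, 514 mm tall, spans the full seat width and rises from the seat top along its +y edge, rear face flush with the rear of the seat.

The chair is on the floor beside the stool on its +y side.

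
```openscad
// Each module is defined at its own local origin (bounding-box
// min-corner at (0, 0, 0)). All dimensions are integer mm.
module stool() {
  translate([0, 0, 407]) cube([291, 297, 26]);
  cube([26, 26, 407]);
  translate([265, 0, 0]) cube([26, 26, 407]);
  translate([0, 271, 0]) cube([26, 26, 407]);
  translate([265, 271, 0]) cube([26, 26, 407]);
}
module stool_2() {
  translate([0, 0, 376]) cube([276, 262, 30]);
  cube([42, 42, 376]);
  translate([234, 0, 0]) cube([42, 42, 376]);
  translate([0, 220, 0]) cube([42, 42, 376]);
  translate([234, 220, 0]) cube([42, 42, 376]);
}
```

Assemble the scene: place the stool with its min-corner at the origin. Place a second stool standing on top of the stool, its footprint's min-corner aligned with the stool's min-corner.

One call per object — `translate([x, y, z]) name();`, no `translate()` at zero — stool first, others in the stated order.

stool();
translate([0, 0, 433]) stool_2();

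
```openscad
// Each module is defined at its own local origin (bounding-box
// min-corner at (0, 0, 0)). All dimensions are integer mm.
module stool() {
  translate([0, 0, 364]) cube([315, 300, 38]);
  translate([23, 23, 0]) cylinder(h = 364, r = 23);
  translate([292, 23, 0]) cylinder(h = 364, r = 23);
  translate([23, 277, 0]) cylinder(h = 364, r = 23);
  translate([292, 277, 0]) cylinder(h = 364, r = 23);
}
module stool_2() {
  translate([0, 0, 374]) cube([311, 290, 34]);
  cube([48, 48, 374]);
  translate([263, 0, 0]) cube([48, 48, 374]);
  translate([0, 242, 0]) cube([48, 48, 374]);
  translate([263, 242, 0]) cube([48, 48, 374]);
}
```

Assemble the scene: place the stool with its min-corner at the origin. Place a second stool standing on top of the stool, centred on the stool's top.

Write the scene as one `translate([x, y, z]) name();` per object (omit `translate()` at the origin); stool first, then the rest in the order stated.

stool();
translate([2, 5, 402]) stool_2();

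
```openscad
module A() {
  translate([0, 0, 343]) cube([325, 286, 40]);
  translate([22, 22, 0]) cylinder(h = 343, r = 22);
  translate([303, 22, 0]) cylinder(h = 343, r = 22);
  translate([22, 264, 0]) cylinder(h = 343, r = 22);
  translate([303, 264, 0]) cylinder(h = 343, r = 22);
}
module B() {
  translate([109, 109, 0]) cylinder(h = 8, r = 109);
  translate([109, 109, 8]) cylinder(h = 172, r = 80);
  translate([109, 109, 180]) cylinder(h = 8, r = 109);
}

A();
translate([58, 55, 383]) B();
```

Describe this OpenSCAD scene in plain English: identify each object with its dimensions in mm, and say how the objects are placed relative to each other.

A is a four-legged stool. The seat is 325×286 mm, 40 mm thick, top at z = 383 mm. It stands on four round legs, each 44 mm in diameter, from z = 0 to the seat underside, each leg's axis is inset half a diameter from the nearest pair of seat edges (so the leg's bounding box is flush with the corner).

B is a spool: two coaxial disc flanges of radius 109 mm and thickness 8 mm, joined by a core cylinder of radius 80 mm and height 172 mm. The lower flange rests on z = 0 and the three cylinders share a vertical axis.

The spool is on top of the stool.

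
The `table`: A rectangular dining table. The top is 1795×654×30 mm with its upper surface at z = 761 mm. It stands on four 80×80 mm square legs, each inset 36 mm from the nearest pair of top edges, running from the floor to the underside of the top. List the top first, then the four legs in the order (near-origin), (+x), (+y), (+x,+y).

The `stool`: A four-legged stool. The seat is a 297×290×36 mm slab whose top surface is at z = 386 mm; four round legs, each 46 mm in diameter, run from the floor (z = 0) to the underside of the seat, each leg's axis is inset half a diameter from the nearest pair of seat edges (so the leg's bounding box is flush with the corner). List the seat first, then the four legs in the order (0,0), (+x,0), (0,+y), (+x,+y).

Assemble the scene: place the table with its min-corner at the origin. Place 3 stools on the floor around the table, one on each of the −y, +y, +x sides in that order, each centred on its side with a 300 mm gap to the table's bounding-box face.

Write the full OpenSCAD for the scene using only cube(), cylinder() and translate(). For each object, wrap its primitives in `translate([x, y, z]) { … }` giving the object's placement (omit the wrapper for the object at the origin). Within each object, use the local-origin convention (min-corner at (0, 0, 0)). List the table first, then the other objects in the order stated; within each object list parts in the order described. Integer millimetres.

translate([0, 0, 731]) cube([1795, 654, 30]);
translate([36, 36, 0]) cube([80, 80, 731]);
translate([1679, 36, 0]) cube([80, 80, 731]);
translate([36, 538, 0]) cube([80, 80, 731]);
translate([1679, 538, 0]) cube([80, 80, 731]);
translate([749, -590, 0]) {
  translate([0, 0, 350]) cube([297, 290, 36]);
  translate([23, 23, 0]) cylinder(h = 350, r = 23);
  translate([274, 23, 0]) cylinder(h = 350, r = 23);
  translate([23, 267, 0]) cylinder(h = 350, r = 23);
  translate([274, 267, 0]) cylinder(h = 350, r = 23);
}
translate([749, 954, 0]) {
  translate([0, 0, 350]) cube([297, 290, 36]);
  translate([23, 23, 0]) cylinder(h = 350, r = 23);
  translate([274, 23, 0]) cylinder(h = 350, r = 23);
  translate([23, 267, 0]) cylinder(h = 350, r = 23);
  translate([274, 267, 0]) cylinder(h = 350, r = 23);
}
translate([2095, 182, 0]) {
  translate([0, 0, 350]) cube([297, 290, 36]);
  translate([23, 23, 0]) cylinder(h = 350, r = 23);
  translate([274, 23, 0]) cylinder(h = 350, r = 23);
  translate([23, 267, 0]) cylinder(h = 350, r = 23);
  translate([274, 267, 0]) cylinder(h = 350, r = 23);
}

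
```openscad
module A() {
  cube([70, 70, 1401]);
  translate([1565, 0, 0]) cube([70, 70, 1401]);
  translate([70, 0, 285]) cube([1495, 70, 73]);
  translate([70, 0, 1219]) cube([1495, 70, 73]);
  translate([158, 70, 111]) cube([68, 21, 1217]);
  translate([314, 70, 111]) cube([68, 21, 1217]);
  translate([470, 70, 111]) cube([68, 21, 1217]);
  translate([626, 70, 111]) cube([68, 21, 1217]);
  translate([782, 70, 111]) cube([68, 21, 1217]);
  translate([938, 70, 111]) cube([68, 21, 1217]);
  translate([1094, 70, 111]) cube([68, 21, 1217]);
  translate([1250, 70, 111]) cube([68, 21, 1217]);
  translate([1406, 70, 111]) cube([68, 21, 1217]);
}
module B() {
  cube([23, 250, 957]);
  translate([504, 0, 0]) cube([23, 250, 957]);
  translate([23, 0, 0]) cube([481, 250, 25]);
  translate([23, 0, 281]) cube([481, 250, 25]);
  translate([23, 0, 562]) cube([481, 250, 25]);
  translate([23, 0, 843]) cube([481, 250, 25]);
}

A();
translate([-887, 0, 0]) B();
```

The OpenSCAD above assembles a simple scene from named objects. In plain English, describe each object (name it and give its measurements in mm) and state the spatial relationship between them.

A is a fence section. Two 70×70 mm posts, 1401 mm tall, stand on the floor with a clear span of 1495 mm between their inner faces. Two horizontal rails of 70×73 mm section span the gap between the posts with their undersides at z = 285 mm and z = 1219 mm, flush with the posts' −y face. 9 pickets, each 68 mm wide, 21 mm thick and 1217 mm tall, are fixed to the +y face of the rails with their bottoms at z = 111 mm, evenly spaced across the span with equal gaps (rounded down to the nearest mm) at the −x end and between each pair — any rounding remainder accumulates at the +x end.

B is an open bookshelf. Two side panels, each 23 mm thick, 250 mm deep and 957 mm tall, stand 527 mm apart (outside-to-outside). Between them sit 4 shelves, each 25 mm thick and 250 mm deep, spanning the full gap between the sides. The bottom shelf rests on the floor (its underside at z = 0) and the clear gap between one shelf's top and the next shelf's underside is 256 mm.

The bookshelf is on the floor beside the fence section on its −x side.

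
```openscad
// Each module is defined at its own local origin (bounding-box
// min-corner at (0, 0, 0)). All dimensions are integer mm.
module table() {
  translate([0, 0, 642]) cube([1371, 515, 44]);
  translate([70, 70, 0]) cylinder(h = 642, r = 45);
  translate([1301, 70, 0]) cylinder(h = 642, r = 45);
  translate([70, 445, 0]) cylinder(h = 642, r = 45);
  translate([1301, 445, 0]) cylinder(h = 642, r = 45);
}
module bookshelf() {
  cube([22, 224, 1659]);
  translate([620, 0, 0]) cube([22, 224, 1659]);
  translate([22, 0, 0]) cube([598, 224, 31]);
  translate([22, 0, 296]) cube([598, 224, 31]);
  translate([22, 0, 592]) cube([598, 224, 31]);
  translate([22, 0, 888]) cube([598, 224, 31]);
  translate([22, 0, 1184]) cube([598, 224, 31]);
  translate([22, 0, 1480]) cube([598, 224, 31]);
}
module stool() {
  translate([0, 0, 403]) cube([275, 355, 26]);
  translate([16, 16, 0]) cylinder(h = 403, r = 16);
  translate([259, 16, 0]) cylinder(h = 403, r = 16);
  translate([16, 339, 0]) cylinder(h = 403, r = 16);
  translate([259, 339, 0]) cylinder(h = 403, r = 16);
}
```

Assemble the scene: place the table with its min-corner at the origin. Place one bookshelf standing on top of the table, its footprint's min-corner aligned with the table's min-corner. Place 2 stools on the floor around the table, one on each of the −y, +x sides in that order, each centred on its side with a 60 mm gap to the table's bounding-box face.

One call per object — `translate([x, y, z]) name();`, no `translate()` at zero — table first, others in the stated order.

table();
translate([0, 0, 686]) bookshelf();
translate([548, -415, 0]) stool();
translate([1431, 80, 0]) stool();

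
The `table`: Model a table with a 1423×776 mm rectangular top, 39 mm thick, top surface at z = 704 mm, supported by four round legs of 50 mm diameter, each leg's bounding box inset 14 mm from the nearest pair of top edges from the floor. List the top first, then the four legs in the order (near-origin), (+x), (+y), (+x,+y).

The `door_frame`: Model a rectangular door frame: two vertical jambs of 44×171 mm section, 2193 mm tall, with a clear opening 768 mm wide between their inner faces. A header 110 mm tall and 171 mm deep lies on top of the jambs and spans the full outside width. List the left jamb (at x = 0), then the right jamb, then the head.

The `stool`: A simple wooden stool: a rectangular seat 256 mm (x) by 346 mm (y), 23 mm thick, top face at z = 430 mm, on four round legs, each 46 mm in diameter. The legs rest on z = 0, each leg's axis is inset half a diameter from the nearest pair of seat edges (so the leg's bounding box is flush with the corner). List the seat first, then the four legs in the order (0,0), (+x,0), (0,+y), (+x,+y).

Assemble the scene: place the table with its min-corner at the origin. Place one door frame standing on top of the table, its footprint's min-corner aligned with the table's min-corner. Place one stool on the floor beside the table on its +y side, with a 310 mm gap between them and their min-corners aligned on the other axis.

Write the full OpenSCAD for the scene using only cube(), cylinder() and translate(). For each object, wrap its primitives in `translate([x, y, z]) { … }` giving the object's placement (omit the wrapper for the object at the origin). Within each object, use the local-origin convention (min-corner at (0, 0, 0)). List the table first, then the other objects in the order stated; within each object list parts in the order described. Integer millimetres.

translate([0, 0, 665]) cube([1423, 776, 39]);
translate([39, 39, 0]) cylinder(h = 665, r = 25);
translate([1384, 39, 0]) cylinder(h = 665, r = 25);
translate([39, 737, 0]) cylinder(h = 665, r = 25);
translate([1384, 737, 0]) cylinder(h = 665, r = 25);
translate([0, 0, 704]) {
  cube([44, 171, 2193]);
  translate([812, 0, 0]) cube([44, 171, 2193]);
  translate([0, 0, 2193]) cube([856, 171, 110]);
}
translate([0, 1086, 0]) {
  translate([0, 0, 407]) cube([256, 346, 23]);
  translate([23, 23, 0]) cylinder(h = 407, r = 23);
  translate([233, 23, 0]) cylinder(h = 407, r = 23);
  translate([23, 323, 0]) cylinder(h = 407, r = 23);
  translate([233, 323, 0]) cylinder(h = 407, r = 23);
}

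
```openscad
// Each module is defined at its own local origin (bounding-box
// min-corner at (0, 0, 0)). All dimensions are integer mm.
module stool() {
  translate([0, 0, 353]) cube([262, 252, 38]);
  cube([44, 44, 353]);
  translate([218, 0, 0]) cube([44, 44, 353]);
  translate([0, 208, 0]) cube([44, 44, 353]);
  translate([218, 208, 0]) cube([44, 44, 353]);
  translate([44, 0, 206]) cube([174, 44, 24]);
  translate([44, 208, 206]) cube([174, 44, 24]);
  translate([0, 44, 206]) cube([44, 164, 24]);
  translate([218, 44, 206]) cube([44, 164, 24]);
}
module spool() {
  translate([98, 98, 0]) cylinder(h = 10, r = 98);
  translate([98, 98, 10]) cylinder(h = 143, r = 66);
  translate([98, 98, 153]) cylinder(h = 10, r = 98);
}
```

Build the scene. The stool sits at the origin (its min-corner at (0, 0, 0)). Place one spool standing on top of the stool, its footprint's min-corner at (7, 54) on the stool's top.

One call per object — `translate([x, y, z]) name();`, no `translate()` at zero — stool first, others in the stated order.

stool();
translate([7, 54, 391]) spool();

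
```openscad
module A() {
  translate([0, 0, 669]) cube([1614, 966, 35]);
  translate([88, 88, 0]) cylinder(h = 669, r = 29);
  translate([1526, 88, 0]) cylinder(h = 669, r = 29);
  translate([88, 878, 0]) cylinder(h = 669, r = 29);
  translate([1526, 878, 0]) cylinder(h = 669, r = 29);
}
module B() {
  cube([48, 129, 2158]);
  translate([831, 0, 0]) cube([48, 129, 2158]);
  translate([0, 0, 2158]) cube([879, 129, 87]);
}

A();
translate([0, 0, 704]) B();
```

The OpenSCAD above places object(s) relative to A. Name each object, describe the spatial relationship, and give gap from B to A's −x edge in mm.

The door frame's min-x is at 0; the table's min-x is 0; gap = 0 mm.

A is a table. B is a door frame. The door frame is on top of the table. The gap from the door frame to the table's −x edge is 0 mm.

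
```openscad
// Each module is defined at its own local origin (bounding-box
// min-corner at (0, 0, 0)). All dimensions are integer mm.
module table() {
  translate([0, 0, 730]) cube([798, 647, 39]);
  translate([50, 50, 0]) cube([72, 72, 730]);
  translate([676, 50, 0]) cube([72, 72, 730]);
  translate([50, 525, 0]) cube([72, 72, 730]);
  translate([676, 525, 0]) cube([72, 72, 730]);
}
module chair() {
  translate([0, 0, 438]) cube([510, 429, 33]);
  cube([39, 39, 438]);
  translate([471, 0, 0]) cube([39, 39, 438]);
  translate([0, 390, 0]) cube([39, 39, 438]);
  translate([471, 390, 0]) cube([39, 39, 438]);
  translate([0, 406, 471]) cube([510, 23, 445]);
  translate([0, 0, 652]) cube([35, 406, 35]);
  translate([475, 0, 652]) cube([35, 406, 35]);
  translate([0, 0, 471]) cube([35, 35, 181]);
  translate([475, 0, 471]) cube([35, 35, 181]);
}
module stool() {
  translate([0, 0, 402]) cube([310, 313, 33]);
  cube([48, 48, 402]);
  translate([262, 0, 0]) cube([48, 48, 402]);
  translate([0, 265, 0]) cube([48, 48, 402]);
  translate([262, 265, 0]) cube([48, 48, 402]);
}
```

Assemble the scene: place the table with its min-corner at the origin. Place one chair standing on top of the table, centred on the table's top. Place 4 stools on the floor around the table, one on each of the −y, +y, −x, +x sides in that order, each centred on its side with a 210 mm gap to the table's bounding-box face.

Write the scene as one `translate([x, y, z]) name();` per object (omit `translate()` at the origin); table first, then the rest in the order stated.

table();
translate([144, 109, 769]) chair();
translate([244, -523, 0]) stool();
translate([244, 857, 0]) stool();
translate([-520, 167, 0]) stool();
translate([1008, 167, 0]) stool();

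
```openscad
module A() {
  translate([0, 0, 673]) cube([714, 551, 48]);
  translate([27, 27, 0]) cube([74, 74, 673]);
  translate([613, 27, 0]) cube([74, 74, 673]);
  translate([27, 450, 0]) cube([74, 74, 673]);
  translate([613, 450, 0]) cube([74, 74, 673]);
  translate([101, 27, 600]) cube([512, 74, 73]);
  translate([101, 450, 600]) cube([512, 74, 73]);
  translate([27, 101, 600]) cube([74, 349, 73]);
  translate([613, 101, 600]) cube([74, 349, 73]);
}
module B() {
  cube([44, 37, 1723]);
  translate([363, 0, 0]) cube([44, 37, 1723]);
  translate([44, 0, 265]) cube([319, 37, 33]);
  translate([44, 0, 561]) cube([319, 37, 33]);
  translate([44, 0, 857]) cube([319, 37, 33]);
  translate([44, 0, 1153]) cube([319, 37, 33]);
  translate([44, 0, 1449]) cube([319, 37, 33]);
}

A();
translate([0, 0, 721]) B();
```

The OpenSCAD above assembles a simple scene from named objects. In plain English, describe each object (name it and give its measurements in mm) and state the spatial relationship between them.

A is a table: top 714 mm (x) × 551 mm (y), 48 mm thick, upper face at z = 721 mm, on four 74×74 mm square legs, each inset 27 mm from the nearest pair of top edges, running from z = 0 to the bottom of the top. Four apron rails, 74 mm thick and 73 mm tall, run between adjacent legs with their top edges flush with the underside of the top and their outer faces flush with the legs' outer faces.

B is a wooden ladder with two side rails of 44×37 mm section and 1723 mm height, set 407 mm apart overall. Between them run 5 rectangular rungs (37 mm deep, 33 mm thick), front faces flush with the rails' −y face. The bottom of the first rung is 265 mm above the floor and each subsequent rung is 296 mm higher than the one below.

The ladder is on top of the table.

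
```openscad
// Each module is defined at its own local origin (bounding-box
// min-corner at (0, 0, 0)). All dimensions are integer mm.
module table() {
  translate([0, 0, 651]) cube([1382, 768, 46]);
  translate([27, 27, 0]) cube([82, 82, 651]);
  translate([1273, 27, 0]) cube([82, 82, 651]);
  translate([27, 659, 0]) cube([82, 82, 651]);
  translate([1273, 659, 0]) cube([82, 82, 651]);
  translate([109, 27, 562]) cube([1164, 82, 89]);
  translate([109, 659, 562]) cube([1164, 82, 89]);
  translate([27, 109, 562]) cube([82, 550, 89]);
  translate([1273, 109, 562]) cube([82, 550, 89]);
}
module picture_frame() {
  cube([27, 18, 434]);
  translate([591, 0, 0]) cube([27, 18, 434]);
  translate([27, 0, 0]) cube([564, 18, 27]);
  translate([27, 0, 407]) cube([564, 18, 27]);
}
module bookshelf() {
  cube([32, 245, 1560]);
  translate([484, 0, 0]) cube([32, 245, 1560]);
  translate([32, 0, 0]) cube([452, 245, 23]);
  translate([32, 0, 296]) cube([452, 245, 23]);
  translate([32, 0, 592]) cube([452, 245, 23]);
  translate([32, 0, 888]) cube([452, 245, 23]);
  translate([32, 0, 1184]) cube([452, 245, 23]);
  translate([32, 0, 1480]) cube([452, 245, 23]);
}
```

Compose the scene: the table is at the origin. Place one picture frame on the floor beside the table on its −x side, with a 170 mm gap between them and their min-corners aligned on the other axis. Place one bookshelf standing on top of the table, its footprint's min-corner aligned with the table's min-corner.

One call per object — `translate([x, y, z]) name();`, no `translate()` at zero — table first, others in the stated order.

table();
translate([-788, 0, 0]) picture_frame();
translate([0, 0, 697]) bookshelf();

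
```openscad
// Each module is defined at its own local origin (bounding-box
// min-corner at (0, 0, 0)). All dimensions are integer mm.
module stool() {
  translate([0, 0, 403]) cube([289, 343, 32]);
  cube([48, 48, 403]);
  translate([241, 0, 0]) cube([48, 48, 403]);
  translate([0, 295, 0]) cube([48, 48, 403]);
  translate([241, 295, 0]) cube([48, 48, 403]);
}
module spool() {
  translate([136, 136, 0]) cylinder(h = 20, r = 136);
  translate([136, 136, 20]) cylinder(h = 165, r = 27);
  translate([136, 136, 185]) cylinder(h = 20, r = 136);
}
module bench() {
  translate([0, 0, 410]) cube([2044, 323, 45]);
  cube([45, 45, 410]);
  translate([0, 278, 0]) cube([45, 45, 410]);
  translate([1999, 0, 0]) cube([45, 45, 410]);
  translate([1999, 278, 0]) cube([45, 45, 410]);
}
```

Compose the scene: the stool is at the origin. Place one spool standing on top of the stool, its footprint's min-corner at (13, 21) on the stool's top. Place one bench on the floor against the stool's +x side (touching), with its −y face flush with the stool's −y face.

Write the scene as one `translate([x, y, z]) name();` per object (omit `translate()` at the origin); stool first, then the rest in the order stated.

stool();
translate([13, 21, 435]) spool();
translate([289, 0, 0]) bench();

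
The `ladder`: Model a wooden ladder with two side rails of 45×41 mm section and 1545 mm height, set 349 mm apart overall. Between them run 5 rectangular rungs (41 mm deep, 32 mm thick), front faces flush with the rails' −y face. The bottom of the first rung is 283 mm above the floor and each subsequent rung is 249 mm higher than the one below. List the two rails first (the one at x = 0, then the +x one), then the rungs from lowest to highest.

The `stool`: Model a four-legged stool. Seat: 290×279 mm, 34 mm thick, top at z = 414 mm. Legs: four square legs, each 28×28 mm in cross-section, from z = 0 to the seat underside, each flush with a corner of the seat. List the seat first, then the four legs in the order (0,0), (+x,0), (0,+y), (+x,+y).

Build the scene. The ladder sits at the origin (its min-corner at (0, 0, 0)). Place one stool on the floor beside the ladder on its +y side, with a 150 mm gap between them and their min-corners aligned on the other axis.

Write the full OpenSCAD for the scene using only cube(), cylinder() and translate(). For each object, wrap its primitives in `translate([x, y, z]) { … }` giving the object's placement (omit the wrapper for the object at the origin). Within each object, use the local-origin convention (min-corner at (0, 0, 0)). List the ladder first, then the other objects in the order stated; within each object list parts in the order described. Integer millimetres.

cube([45, 41, 1545]);
translate([304, 0, 0]) cube([45, 41, 1545]);
translate([45, 0, 283]) cube([259, 41, 32]);
translate([45, 0, 532]) cube([259, 41, 32]);
translate([45, 0, 781]) cube([259, 41, 32]);
translate([45, 0, 1030]) cube([259, 41, 32]);
translate([45, 0, 1279]) cube([259, 41, 32]);
translate([0, 191, 0]) {
  translate([0, 0, 380]) cube([290, 279, 34]);
  cube([28, 28, 380]);
  translate([262, 0, 0]) cube([28, 28, 380]);
  translate([0, 251, 0]) cube([28, 28, 380]);
  translate([262, 251, 0]) cube([28, 28, 380]);
}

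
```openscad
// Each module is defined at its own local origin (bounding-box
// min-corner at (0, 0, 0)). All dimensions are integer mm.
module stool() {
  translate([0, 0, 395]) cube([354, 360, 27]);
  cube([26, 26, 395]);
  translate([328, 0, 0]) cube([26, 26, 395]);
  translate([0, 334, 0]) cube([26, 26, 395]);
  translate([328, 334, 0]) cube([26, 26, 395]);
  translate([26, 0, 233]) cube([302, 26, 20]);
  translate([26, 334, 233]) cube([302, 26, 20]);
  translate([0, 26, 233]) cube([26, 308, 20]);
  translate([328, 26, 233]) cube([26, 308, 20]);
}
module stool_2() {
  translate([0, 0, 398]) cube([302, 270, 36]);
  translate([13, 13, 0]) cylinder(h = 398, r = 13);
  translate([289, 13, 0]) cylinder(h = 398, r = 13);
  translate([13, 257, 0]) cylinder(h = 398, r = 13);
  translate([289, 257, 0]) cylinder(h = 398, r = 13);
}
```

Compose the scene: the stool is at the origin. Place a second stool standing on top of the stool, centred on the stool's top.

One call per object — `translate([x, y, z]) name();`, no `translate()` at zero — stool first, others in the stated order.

stool();
translate([26, 45, 422]) stool_2();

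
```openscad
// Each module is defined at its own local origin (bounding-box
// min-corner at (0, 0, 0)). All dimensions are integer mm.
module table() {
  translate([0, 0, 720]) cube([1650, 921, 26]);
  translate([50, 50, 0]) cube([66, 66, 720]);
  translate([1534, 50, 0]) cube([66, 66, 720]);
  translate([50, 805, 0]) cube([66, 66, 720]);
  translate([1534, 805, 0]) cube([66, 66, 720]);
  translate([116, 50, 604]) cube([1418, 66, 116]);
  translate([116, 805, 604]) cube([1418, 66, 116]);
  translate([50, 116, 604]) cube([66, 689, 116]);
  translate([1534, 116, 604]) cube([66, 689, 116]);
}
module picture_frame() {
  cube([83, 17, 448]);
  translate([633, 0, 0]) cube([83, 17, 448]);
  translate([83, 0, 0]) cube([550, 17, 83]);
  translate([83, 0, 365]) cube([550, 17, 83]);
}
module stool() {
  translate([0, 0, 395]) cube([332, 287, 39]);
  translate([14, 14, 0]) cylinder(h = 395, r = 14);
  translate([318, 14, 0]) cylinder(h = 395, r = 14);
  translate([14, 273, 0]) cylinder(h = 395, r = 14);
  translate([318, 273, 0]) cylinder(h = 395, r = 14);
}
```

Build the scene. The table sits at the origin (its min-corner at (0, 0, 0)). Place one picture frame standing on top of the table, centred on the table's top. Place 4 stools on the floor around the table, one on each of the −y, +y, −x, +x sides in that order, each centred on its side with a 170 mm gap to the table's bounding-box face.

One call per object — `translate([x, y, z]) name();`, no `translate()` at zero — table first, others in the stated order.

table();
translate([467, 452, 746]) picture_frame();
translate([659, -457, 0]) stool();
translate([659, 1091, 0]) stool();
translate([-502, 317, 0]) stool();
translate([1820, 317, 0]) stool();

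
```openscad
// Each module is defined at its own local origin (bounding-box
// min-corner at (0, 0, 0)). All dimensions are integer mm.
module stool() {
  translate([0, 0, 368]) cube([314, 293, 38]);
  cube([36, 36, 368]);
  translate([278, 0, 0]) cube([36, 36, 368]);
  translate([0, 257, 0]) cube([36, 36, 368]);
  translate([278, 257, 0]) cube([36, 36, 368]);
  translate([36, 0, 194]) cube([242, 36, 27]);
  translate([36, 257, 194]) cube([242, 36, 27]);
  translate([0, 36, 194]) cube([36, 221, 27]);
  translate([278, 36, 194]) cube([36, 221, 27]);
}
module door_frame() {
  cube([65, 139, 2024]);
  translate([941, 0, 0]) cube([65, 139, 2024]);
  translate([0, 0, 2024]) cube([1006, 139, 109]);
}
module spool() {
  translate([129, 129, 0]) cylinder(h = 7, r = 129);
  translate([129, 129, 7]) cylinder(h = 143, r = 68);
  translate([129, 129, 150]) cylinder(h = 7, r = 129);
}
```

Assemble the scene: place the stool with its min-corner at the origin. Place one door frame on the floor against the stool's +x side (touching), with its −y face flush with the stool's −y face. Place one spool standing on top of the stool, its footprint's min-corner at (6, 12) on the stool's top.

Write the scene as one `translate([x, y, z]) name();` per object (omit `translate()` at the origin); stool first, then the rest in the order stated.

stool();
translate([314, 0, 0]) door_frame();
translate([6, 12, 406]) spool();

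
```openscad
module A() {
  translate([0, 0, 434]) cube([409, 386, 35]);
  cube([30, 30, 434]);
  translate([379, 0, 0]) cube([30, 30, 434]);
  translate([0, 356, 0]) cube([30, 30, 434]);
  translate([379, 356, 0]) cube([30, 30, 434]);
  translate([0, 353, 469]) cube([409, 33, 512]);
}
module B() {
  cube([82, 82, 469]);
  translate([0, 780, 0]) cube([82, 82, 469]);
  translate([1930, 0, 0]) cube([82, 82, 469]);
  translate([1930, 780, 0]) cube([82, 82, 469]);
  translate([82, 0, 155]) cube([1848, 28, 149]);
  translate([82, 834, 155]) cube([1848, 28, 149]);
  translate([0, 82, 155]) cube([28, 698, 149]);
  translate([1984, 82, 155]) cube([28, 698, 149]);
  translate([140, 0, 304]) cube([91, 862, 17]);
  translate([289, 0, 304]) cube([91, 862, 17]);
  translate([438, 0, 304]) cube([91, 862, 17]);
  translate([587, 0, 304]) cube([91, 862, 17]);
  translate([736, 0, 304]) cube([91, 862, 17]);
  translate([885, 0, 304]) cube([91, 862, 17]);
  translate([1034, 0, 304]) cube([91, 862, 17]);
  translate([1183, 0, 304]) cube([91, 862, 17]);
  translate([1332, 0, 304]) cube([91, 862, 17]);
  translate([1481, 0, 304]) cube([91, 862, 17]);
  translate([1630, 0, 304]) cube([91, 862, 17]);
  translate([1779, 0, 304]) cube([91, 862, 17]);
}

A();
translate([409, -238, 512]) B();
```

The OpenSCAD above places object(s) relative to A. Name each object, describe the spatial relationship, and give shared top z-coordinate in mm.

A is a chair. B is a bed frame. The bed frame is beside the chair with their tops flush at z = 981. The shared top z-coordinate is 981 mm.

Both tops at z = 981 mm.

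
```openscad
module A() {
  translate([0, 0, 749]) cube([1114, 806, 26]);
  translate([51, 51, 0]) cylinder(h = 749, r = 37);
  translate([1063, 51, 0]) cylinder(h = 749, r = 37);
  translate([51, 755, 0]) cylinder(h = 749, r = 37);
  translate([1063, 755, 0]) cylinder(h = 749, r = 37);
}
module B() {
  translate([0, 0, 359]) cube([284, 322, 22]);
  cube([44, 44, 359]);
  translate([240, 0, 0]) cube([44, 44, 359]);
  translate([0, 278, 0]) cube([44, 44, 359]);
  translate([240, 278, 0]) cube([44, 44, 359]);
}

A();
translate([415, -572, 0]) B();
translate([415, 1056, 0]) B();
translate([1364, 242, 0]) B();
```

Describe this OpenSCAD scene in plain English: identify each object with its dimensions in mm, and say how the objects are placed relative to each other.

A is a table: top 1114 mm (x) × 806 mm (y), 26 mm thick, upper face at z = 775 mm, on four round legs of 74 mm diameter, each leg's bounding box inset 14 mm from the nearest pair of top edges, running from z = 0 to the bottom of the top.

B is a simple wooden stool: a rectangular seat 284 mm (x) by 322 mm (y), 22 mm thick, top face at z = 381 mm, on four square legs, each 44×44 mm in cross-section. The legs rest on z = 0, each flush with a corner of the seat.

Three stools sit around the table at the −y, +y, +x sides.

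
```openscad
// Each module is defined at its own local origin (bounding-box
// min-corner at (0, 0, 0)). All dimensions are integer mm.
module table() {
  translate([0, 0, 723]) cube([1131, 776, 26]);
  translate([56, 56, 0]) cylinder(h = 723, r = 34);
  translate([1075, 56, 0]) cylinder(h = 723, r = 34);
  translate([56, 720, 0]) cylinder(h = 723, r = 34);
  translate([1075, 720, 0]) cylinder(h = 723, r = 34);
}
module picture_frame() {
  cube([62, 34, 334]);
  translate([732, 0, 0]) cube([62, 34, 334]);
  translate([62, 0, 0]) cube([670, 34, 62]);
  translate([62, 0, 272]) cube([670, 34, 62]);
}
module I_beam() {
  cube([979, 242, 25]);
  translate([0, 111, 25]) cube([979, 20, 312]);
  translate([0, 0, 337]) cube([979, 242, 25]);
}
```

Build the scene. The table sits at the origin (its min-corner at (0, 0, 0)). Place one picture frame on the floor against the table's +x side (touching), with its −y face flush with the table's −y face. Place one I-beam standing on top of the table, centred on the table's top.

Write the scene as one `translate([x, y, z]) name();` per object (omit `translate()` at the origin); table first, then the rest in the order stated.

table();
translate([1131, 0, 0]) picture_frame();
translate([76, 267, 749]) I_beam();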